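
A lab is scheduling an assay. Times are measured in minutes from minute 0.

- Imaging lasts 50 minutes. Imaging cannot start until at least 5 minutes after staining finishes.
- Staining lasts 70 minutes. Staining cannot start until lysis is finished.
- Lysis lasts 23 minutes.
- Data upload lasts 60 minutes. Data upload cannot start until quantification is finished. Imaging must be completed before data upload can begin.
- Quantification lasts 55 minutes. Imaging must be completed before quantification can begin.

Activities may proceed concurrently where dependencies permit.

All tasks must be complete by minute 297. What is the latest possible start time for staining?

Data upload must finish by minute 297; it takes 60 minutes, so it must start by 297 − 60 = minute 237.
Quantification feeds into data upload (must start by minute 237); so quantification must finish by minute 237 and therefore start by minute 182.
Imaging feeds quantification (must start by minute 182); data upload (must start by minute 237). Taking the minimum, imaging must finish by minute 182 and start by 182 − 50 = minute 132.
Staining has to be done before imaging (must start by minute 132, minus 5-minute gap → minute 127). That means finishing by minute 127, i.e. starting by 127 − 70 = minute 57.

57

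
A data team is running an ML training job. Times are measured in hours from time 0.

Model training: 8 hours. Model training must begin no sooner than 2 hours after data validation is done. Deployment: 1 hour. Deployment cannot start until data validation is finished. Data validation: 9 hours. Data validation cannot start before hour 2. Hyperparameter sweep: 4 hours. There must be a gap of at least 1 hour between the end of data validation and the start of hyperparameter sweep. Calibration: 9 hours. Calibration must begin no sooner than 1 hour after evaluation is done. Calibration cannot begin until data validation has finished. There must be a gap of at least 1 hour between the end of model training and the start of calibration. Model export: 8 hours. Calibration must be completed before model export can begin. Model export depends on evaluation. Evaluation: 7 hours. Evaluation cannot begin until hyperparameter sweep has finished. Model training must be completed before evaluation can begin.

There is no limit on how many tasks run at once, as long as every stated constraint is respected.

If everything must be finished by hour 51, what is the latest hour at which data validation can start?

7

Model export must finish by hour 51; it takes 8 hours, so it must start by 51 − 8 = hour 43.
Calibration must finish before model export (must start by hour 43). With a 9-hour duration, calibration must start by 43 − 9 = hour 34.
For evaluation: calibration (must start by hour 34, minus 1-hour gap → hour 33); model export (must start by hour 43). The most restrictive is hour 33; with a 7-hour duration, evaluation must start by hour 26.
Hyperparameter sweep must finish before evaluation (must start by hour 26). With a 4-hour duration, hyperparameter sweep must start by 26 − 4 = hour 22.
Model training must finish in time for evaluation (must start by hour 26); calibration (must start by hour 34, minus 1-hour gap → hour 33). The tightest is hour 26, so model training must start by 26 − 8 = hour 18.
To finish by hour 51, deployment (duration 1) must start no later than hour 50.
For data validation: hyperparameter sweep (must start by hour 22, minus 1-hour gap → hour 21); model training (must start by hour 18, minus 2-hour gap → hour 16); calibration (must start by hour 34); deployment (must start by hour 50). The most restrictive is hour 16; with a 9-hour duration, data validation must start by hour 7.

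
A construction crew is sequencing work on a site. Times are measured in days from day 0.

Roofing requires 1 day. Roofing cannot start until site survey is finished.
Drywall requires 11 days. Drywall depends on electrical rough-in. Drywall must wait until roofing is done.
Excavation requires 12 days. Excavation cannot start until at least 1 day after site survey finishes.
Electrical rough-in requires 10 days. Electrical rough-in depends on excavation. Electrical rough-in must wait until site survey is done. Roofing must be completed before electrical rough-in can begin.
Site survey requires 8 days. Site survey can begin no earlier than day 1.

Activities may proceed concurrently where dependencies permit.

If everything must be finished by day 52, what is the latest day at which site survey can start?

To finish by day 52, drywall (duration 11) must start no later than day 41.
Electrical rough-in has to be done before drywall (must start by day 41). That means finishing by day 41, i.e. starting by 41 − 10 = day 31.
Excavation must finish before electrical rough-in (must start by day 31). With a 12-day duration, excavation must start by 31 − 12 = day 19.
For roofing: electrical rough-in (must start by day 31); drywall (must start by day 41). The most restrictive is day 31; with a 1-day duration, roofing must start by day 30.
Site survey feeds excavation (must start by day 19, minus 1-day gap → day 18); roofing (must start by day 30); electrical rough-in (must start by day 31). Taking the minimum, site survey must finish by day 18 and start by 18 − 8 = day 10.

10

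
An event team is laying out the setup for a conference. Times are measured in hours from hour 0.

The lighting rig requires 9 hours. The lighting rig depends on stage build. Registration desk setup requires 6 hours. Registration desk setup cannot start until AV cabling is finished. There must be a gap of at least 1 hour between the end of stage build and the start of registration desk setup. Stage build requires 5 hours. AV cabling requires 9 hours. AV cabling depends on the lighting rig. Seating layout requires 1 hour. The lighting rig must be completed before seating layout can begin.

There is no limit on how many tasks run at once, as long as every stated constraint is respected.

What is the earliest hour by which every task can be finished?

Stage build has no prerequisites, so it starts at hour 0 and finishes at hour 5.
The lighting rig waits on stage build (finishes hour 5), so it starts at hour 5 and finishes at 5 + 9 = hour 14.
After the lighting rig (finishes hour 14), seating layout can start at hour 14 and finishes at hour 15.
After the lighting rig (finishes hour 14), AV cabling can start at hour 14 and finishes at hour 23.
For registration desk setup: AV cabling (finishes hour 23); stage build (finishes hour 5, plus 1-hour gap → hour 6). Taking the maximum gives a start of hour 23, and it finishes at 23 + 6 = hour 29.
All tasks are finished once the last one completes. Finish times: Stage build at 5, The lighting rig at 14, AV cabling at 23, Seating layout at 15, Registration desk setup at 29. The latest is hour 29.

29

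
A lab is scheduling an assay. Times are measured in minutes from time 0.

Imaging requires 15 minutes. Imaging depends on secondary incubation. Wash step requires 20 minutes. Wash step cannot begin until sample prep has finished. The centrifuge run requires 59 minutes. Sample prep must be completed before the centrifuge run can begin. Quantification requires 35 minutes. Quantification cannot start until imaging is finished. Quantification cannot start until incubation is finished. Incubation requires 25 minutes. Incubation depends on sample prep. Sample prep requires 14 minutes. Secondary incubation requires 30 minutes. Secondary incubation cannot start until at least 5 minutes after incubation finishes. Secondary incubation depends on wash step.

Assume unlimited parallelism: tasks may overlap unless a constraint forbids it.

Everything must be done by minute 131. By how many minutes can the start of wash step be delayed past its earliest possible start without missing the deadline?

Nothing blocks sample prep, so it runs from minute 0 to minute 14.
Wash step cannot begin until sample prep (finishes minute 14). It runs from minute 14 to 14 + 20 = minute 34.

Working backward from the deadline:
Quantification has no dependents, so it just needs to finish by minute 131. Starting by 131 − 35 = minute 96 achieves that.
Imaging must finish before quantification (must start by minute 96). With a 15-minute duration, imaging must start by 96 − 15 = minute 81.
Since imaging (must start by minute 81) depends on it, secondary incubation must finish by minute 81. Backing off its 30-minute duration gives a latest start of minute 51.
Wash step has to be done before secondary incubation (must start by minute 51). That means finishing by minute 51, i.e. starting by 51 − 20 = minute 31.
So wash step can start as early as minute 14 and as late as minute 31, giving 31 − 14 = 17 minutes of slack.

17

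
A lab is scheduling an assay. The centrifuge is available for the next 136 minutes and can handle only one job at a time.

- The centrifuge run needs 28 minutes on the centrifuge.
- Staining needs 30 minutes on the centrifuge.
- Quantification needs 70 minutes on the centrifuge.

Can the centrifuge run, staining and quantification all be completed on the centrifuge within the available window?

Yes

Running back to back, the jobs need 28 + 30 + 70 = 128 minutes on the centrifuge.
Since 128 ≤ 136, they fit within the window.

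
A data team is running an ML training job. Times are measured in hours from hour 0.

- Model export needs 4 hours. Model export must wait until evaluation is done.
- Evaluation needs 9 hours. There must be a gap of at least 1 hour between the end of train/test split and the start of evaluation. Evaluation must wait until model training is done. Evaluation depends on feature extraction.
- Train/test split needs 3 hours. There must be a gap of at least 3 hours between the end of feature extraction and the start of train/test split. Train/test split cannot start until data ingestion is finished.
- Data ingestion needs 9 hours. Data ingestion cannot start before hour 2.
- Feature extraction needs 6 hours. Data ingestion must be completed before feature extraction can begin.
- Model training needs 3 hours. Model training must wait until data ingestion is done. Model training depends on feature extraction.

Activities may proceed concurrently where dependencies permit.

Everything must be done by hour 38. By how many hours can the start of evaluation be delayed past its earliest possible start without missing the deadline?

Data ingestion cannot begin until its own release at hour 2. It runs from hour 2 to 2 + 9 = hour 11.
Feature extraction cannot begin until data ingestion (finishes hour 11). It runs from hour 11 to 11 + 6 = hour 17.
Model training needs all of data ingestion (finishes hour 11); feature extraction (finishes hour 17). That puts its earliest start at hour 17; it finishes at 17 + 3 = hour 20.
Train/test split needs all of feature extraction (finishes hour 17, plus 3-hour gap → hour 20); data ingestion (finishes hour 11). That puts its earliest start at hour 20; it finishes at 20 + 3 = hour 23.
Evaluation cannot start until train/test split (finishes hour 23, plus 1-hour gap → hour 24); model training (finishes hour 20); feature extraction (finishes hour 17). The controlling bound is hour 24, so evaluation finishes at 24 + 9 = hour 33.

Working backward from the deadline:
To finish by hour 38, model export (duration 4) must start no later than hour 34.
Since model export (must start by hour 34) depends on it, evaluation must finish by hour 34. Backing off its 9-hour duration gives a latest start of hour 25.
So evaluation can start as early as hour 24 and as late as hour 25, giving 25 − 24 = 1 hour of slack.

1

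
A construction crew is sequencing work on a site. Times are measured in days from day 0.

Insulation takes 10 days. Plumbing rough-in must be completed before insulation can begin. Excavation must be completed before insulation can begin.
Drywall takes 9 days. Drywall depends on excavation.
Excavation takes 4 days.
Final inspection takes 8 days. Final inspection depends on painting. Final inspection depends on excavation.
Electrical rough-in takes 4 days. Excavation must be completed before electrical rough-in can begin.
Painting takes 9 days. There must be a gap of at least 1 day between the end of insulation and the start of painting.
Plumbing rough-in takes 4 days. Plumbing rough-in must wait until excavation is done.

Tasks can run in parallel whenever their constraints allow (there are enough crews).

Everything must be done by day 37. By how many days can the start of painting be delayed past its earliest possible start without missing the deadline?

Nothing blocks excavation, so it runs from day 0 to day 4.
After excavation (finishes day 4), plumbing rough-in can start at day 4 and finishes at day 8.
Insulation needs all of plumbing rough-in (finishes day 8); excavation (finishes day 4). That puts its earliest start at day 8; it finishes at 8 + 10 = day 18.
Painting cannot begin until insulation (finishes day 18, plus 1-day gap → day 19). It runs from day 19 to 19 + 9 = day 28.

Working backward from the deadline:
Final inspection must finish by day 37; it takes 8 days, so it must start by 37 − 8 = day 29.
Painting must finish before final inspection (must start by day 29). With a 9-day duration, painting must start by 29 − 9 = day 20.
So painting can start as early as day 19 and as late as day 20, giving 20 − 19 = 1 day of slack.

1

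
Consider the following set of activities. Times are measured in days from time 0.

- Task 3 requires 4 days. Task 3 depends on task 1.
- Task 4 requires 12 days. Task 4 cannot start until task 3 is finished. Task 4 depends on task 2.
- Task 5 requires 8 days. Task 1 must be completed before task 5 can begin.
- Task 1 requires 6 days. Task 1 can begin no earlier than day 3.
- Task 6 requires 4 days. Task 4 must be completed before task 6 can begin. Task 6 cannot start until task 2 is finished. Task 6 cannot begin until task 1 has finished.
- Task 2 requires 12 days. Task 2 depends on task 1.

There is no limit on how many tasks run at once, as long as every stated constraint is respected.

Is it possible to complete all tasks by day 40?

Task 1 cannot begin until its own release at day 3. It runs from day 3 to 3 + 6 = day 9.
After task 1 (finishes day 9), task 5 can start at day 9 and finishes at day 17.
Task 3 cannot begin until task 1 (finishes day 9). It runs from day 9 to 9 + 4 = day 13.
Task 2 cannot begin until task 1 (finishes day 9). It runs from day 9 to 9 + 12 = day 21.
For task 4: task 3 (finishes day 13); task 2 (finishes day 21). Taking the maximum gives a start of day 21, and it finishes at 21 + 12 = day 33.
Task 6 needs all of task 4 (finishes day 33); task 2 (finishes day 21); task 1 (finishes day 9). That puts its earliest start at day 33; it finishes at 33 + 4 = day 37.
Every task is finished by day 37, which is no later than the deadline of 40, so the schedule is feasible.

Yes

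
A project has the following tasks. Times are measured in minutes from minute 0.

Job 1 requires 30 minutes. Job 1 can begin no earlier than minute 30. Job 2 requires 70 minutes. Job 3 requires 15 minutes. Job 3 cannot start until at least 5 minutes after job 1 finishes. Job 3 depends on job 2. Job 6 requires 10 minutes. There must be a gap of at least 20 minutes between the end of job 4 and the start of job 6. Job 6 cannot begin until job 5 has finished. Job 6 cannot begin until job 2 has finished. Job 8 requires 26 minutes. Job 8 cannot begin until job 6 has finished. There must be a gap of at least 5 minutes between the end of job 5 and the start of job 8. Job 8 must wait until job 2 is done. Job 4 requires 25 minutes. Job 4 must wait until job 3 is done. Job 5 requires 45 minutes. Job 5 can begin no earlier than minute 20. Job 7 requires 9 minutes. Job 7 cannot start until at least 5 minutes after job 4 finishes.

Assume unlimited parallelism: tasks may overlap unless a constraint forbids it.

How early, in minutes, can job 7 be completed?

124

Nothing blocks job 2, so it runs from minute 0 to minute 70.
Job 1 cannot begin until its own release at minute 30. It runs from minute 30 to 30 + 30 = minute 60.
Job 3 has to wait for job 1 (finishes minute 60, plus 5-minute gap → minute 65); job 2 (finishes minute 70). The latest of these is minute 70, so job 3 runs minute 70 to 70 + 15 = minute 85.
Job 4 cannot begin until job 3 (finishes minute 85). It runs from minute 85 to 85 + 25 = minute 110.
Job 7 waits on job 4 (finishes minute 110, plus 5-minute gap → minute 115), so it starts at minute 115 and finishes at 115 + 9 = minute 124.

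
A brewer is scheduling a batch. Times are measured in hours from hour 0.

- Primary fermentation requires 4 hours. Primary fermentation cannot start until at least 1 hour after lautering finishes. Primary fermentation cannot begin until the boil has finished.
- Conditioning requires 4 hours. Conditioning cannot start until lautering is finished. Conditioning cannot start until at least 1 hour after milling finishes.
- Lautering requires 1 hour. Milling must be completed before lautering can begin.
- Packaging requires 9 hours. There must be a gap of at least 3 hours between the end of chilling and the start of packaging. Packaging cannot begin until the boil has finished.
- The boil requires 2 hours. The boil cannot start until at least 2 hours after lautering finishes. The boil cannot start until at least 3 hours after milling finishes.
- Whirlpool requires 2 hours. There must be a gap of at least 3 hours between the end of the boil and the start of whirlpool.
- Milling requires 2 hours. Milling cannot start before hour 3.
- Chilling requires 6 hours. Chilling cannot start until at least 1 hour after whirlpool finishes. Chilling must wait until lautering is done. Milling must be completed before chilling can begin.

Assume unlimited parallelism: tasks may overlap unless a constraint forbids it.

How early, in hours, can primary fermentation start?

After its own release at hour 3, milling can start at hour 3 and finishes at hour 5.
After milling (finishes hour 5), lautering can start at hour 5 and finishes at hour 6.
The boil cannot start until lautering (finishes hour 6, plus 2-hour gap → hour 8); milling (finishes hour 5, plus 3-hour gap → hour 8). The controlling bound is hour 8, so the boil finishes at 8 + 2 = hour 10.
Primary fermentation waits on lautering (finishes hour 6, plus 1-hour gap → hour 7); the boil (finishes hour 10). The latest of these is hour 10, which is the earliest primary fermentation can start.

10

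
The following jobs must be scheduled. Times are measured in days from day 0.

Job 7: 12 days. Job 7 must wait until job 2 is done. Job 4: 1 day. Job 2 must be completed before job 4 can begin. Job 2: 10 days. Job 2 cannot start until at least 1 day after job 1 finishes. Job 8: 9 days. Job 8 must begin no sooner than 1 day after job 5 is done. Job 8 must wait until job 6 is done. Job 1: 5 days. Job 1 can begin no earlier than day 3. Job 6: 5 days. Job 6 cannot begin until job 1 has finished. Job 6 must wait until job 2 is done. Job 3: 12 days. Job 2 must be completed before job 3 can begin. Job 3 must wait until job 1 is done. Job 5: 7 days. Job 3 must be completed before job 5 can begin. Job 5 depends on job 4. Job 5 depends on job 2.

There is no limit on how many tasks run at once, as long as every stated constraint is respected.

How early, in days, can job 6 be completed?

24

After its own release at day 3, job 1 can start at day 3 and finishes at day 8.
After job 1 (finishes day 8, plus 1-day gap → day 9), job 2 can start at day 9 and finishes at day 19.
For job 6: job 1 (finishes day 8); job 2 (finishes day 19). Taking the maximum gives a start of day 19, and it finishes at 19 + 5 = day 24.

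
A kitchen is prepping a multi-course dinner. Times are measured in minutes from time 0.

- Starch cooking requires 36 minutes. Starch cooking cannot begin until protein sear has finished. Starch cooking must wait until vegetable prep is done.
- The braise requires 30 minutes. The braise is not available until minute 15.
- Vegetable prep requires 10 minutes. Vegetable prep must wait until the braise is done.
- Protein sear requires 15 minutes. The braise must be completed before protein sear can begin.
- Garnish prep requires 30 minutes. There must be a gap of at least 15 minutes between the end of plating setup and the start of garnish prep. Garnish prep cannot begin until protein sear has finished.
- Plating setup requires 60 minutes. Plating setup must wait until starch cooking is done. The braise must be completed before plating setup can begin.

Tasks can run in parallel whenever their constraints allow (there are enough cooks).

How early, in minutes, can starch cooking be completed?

The braise waits on its own release at minute 15, so it starts at minute 15 and finishes at 15 + 30 = minute 45.
Vegetable prep waits on the braise (finishes minute 45), so it starts at minute 45 and finishes at 45 + 10 = minute 55.
After the braise (finishes minute 45), protein sear can start at minute 45 and finishes at minute 60.
Starch cooking needs all of protein sear (finishes minute 60); vegetable prep (finishes minute 55). That puts its earliest start at minute 60; it finishes at 60 + 36 = minute 96.

96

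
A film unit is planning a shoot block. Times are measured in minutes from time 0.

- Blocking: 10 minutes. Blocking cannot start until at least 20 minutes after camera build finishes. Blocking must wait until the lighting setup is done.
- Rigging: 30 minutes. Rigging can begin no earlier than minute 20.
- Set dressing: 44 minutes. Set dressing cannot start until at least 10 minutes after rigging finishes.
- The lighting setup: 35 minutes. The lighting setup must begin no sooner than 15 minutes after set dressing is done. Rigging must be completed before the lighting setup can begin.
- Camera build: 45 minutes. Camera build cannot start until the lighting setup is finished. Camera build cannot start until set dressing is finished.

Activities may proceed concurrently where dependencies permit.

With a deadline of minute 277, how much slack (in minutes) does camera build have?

48

After its own release at minute 20, rigging can start at minute 20 and finishes at minute 50.
After rigging (finishes minute 50, plus 10-minute gap → minute 60), set dressing can start at minute 60 and finishes at minute 104.
The lighting setup cannot start until set dressing (finishes minute 104, plus 15-minute gap → minute 119); rigging (finishes minute 50). The controlling bound is minute 119, so the lighting setup finishes at 119 + 35 = minute 154.
Camera build needs all of the lighting setup (finishes minute 154); set dressing (finishes minute 104). That puts its earliest start at minute 154; it finishes at 154 + 45 = minute 199.

Working backward from the deadline:
Blocking must finish by minute 277; it takes 10 minutes, so it must start by 277 − 10 = minute 267.
Since blocking (must start by minute 267, minus 20-minute gap → minute 247) depends on it, camera build must finish by minute 247. Backing off its 45-minute duration gives a latest start of minute 202.
So camera build can start as early as minute 154 and as late as minute 202, giving 202 − 154 = 48 minutes of slack.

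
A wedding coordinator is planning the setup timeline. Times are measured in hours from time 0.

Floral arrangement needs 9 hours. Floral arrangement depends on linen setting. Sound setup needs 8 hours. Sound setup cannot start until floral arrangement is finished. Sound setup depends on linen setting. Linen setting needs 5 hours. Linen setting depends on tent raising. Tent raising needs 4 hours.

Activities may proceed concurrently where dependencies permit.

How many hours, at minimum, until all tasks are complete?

26

Tent raising has no prerequisites, so it starts at hour 0 and finishes at hour 4.
Linen setting cannot begin until tent raising (finishes hour 4). It runs from hour 4 to 4 + 5 = hour 9.
Floral arrangement waits on linen setting (finishes hour 9), so it starts at hour 9 and finishes at 9 + 9 = hour 18.
Sound setup has to wait for floral arrangement (finishes hour 18); linen setting (finishes hour 9). The latest of these is hour 18, so sound setup runs hour 18 to 18 + 8 = hour 26.
All tasks are finished once the last one completes. Finish times: Tent raising at 4, Linen setting at 9, Floral arrangement at 18, Sound setup at 26. The latest is hour 26.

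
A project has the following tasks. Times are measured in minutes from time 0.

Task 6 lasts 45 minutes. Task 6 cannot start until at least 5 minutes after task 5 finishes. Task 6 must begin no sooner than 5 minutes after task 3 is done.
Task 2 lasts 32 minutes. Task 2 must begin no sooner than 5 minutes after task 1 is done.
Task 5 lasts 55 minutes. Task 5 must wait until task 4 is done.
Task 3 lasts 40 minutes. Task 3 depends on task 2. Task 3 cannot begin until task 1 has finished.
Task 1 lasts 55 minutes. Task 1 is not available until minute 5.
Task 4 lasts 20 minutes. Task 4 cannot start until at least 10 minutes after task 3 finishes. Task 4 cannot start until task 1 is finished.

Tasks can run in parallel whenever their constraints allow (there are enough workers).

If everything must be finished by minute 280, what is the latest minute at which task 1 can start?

Nothing follows task 6; the deadline of minute 280 is its only limit. It must start by 280 − 45 = minute 235.
Task 5 must finish before task 6 (must start by minute 235, minus 5-minute gap → minute 230). With a 55-minute duration, task 5 must start by 230 − 55 = minute 175.
Since task 5 (must start by minute 175) depends on it, task 4 must finish by minute 175. Backing off its 20-minute duration gives a latest start of minute 155.
Task 3 must finish in time for task 4 (must start by minute 155, minus 10-minute gap → minute 145); task 6 (must start by minute 235, minus 5-minute gap → minute 230). The tightest is minute 145, so task 3 must start by 145 − 40 = minute 105.
Task 2 has to be done before task 3 (must start by minute 105). That means finishing by minute 105, i.e. starting by 105 − 32 = minute 73.
Task 1 has several dependents: task 2 (must start by minute 73, minus 5-minute gap → minute 68); task 3 (must start by minute 105); task 4 (must start by minute 155). The earliest of those limits is minute 68, so task 1 must start by 68 − 55 = minute 13.

13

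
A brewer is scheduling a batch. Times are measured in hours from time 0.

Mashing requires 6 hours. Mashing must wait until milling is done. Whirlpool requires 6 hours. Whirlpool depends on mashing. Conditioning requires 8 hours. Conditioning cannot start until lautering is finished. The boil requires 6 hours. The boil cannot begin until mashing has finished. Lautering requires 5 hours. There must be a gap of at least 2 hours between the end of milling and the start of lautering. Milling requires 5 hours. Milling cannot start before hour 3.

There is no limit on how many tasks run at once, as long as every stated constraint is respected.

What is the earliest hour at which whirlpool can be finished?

20

After its own release at hour 3, milling can start at hour 3 and finishes at hour 8.
Mashing waits on milling (finishes hour 8), so it starts at hour 8 and finishes at 8 + 6 = hour 14.
Whirlpool cannot begin until mashing (finishes hour 14). It runs from hour 14 to 14 + 6 = hour 20.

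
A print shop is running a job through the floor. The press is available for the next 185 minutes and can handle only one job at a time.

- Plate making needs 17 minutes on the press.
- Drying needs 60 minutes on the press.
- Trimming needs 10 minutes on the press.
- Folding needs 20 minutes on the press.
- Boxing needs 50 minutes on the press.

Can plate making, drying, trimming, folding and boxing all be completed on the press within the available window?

Yes

Running back to back, the jobs need 17 + 60 + 10 + 20 + 50 = 157 minutes on the press.
Since 157 ≤ 185, they fit within the window.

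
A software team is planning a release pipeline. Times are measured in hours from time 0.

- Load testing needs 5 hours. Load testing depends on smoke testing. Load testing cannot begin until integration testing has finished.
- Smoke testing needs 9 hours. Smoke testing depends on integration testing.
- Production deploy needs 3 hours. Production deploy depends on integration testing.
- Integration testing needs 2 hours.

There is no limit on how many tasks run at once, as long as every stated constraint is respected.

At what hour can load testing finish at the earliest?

16

Integration testing has no prerequisites, so it starts at hour 0 and finishes at hour 2.
Smoke testing cannot begin until integration testing (finishes hour 2). It runs from hour 2 to 2 + 9 = hour 11.
Load testing has to wait for smoke testing (finishes hour 11); integration testing (finishes hour 2). The latest of these is hour 11, so load testing runs hour 11 to 11 + 5 = hour 16.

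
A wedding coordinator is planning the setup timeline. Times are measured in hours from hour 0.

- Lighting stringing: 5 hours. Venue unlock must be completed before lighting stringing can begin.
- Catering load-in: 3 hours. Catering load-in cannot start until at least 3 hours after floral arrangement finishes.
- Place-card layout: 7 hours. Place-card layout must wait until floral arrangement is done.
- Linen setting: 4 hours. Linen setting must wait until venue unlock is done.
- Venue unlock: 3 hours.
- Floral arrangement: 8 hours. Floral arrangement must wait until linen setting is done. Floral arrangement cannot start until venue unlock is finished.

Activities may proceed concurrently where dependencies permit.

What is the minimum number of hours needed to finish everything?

Venue unlock can start immediately at hour 0; it finishes at hour 3.
After venue unlock (finishes hour 3), lighting stringing can start at hour 3 and finishes at hour 8.
Linen setting waits on venue unlock (finishes hour 3), so it starts at hour 3 and finishes at 3 + 4 = hour 7.
Floral arrangement needs all of linen setting (finishes hour 7); venue unlock (finishes hour 3). That puts its earliest start at hour 7; it finishes at 7 + 8 = hour 15.
Place-card layout cannot begin until floral arrangement (finishes hour 15). It runs from hour 15 to 15 + 7 = hour 22.
After floral arrangement (finishes hour 15, plus 3-hour gap → hour 18), catering load-in can start at hour 18 and finishes at hour 21.
All tasks are finished once the last one completes. Finish times: Venue unlock at 3, Linen setting at 7, Floral arrangement at 15, Lighting stringing at 8, Catering load-in at 21, Place-card layout at 22. The latest is hour 22.

22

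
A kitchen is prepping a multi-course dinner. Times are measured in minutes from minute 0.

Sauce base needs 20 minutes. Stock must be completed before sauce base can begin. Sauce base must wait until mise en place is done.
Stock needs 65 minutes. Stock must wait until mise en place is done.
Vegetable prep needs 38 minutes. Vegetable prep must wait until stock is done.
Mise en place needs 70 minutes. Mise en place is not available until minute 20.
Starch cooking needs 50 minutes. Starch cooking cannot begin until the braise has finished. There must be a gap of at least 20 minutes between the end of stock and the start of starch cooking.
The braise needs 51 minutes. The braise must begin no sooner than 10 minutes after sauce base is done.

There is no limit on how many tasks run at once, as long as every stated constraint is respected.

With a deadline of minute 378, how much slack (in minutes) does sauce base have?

92

Mise en place waits on its own release at minute 20, so it starts at minute 20 and finishes at 20 + 70 = minute 90.
Stock waits on mise en place (finishes minute 90), so it starts at minute 90 and finishes at 90 + 65 = minute 155.
For sauce base: stock (finishes minute 155); mise en place (finishes minute 90). Taking the maximum gives a start of minute 155, and it finishes at 155 + 20 = minute 175.

Working backward from the deadline:
Starch cooking must finish by minute 378; it takes 50 minutes, so it must start by 378 − 50 = minute 328.
Since starch cooking (must start by minute 328) depends on it, the braise must finish by minute 328. Backing off its 51-minute duration gives a latest start of minute 277.
Sauce base must finish before the braise (must start by minute 277, minus 10-minute gap → minute 267). With a 20-minute duration, sauce base must start by 267 − 20 = minute 247.
So sauce base can start as early as minute 155 and as late as minute 247, giving 247 − 155 = 92 minutes of slack.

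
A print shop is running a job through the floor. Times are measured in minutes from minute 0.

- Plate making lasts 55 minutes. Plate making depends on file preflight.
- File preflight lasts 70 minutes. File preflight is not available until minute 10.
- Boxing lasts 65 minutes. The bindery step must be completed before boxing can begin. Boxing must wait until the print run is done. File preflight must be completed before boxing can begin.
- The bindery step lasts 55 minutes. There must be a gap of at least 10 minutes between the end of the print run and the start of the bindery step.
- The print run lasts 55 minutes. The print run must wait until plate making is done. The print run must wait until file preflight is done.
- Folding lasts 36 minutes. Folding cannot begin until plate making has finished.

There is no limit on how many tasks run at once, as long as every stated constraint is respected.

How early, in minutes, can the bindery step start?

File preflight cannot begin until its own release at minute 10. It runs from minute 10 to 10 + 70 = minute 80.
After file preflight (finishes minute 80), plate making can start at minute 80 and finishes at minute 135.
For the print run: plate making (finishes minute 135); file preflight (finishes minute 80). Taking the maximum gives a start of minute 135, and it finishes at 135 + 55 = minute 190.
The bindery step waits on the print run (finishes minute 190, plus 10-minute gap → minute 200), so the earliest it can start is minute 200.

200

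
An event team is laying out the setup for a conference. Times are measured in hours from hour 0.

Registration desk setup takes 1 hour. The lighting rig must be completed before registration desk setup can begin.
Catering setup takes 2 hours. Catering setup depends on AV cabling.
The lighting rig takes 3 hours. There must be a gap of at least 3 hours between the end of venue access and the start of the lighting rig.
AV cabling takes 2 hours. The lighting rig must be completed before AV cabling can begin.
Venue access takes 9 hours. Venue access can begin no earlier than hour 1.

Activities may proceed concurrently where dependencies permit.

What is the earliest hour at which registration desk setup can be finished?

Venue access cannot begin until its own release at hour 1. It runs from hour 1 to 1 + 9 = hour 10.
The lighting rig cannot begin until venue access (finishes hour 10, plus 3-hour gap → hour 13). It runs from hour 13 to 13 + 3 = hour 16.
Registration desk setup waits on the lighting rig (finishes hour 16), so it starts at hour 16 and finishes at 16 + 1 = hour 17.

17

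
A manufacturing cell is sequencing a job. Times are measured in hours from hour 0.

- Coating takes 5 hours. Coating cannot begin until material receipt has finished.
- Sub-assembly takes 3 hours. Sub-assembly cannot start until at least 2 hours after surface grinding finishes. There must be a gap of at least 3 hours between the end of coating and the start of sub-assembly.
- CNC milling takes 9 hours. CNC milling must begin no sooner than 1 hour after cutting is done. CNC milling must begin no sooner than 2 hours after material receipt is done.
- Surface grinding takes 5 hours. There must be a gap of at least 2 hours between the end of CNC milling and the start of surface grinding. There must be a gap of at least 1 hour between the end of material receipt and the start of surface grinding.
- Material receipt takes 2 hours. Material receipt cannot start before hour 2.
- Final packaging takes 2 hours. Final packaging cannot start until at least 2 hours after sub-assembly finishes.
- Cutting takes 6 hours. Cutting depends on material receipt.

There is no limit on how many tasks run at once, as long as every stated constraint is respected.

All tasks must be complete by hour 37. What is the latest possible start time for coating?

Final packaging must finish by hour 37; it takes 2 hours, so it must start by 37 − 2 = hour 35.
Sub-assembly has to be done before final packaging (must start by hour 35, minus 2-hour gap → hour 33). That means finishing by hour 33, i.e. starting by 33 − 3 = hour 30.
Since sub-assembly (must start by hour 30, minus 3-hour gap → hour 27) depends on it, coating must finish by hour 27. Backing off its 5-hour duration gives a latest start of hour 22.

22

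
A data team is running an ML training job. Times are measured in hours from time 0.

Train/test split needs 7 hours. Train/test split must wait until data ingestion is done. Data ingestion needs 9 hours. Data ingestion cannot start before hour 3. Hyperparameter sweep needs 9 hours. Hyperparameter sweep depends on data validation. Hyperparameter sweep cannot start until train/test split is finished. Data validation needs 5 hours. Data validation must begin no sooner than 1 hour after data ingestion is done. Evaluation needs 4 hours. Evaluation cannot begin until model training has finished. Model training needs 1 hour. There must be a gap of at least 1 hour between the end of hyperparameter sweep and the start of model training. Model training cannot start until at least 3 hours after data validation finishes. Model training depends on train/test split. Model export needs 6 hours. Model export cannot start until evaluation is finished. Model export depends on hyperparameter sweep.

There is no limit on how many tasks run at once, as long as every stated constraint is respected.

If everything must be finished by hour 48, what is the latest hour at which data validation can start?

To finish by hour 48, model export (duration 6) must start no later than hour 42.
Since model export (must start by hour 42) depends on it, evaluation must finish by hour 42. Backing off its 4-hour duration gives a latest start of hour 38.
Since evaluation (must start by hour 38) depends on it, model training must finish by hour 38. Backing off its 1-hour duration gives a latest start of hour 37.
Hyperparameter sweep must finish in time for model training (must start by hour 37, minus 1-hour gap → hour 36); model export (must start by hour 42). The tightest is hour 36, so hyperparameter sweep must start by 36 − 9 = hour 27.
Data validation feeds hyperparameter sweep (must start by hour 27); model training (must start by hour 37, minus 3-hour gap → hour 34). Taking the minimum, data validation must finish by hour 27 and start by 27 − 5 = hour 22.

22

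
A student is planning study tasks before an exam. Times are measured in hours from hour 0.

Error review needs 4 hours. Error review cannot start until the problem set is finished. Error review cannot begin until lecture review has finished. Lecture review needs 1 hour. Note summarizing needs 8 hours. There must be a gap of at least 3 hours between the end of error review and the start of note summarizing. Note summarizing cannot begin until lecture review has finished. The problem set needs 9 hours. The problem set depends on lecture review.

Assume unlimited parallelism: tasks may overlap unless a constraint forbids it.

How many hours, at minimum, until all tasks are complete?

25

Nothing blocks lecture review, so it runs from hour 0 to hour 1.
After lecture review (finishes hour 1), the problem set can start at hour 1 and finishes at hour 10.
Error review needs all of the problem set (finishes hour 10); lecture review (finishes hour 1). That puts its earliest start at hour 10; it finishes at 10 + 4 = hour 14.
Note summarizing has to wait for error review (finishes hour 14, plus 3-hour gap → hour 17); lecture review (finishes hour 1). The latest of these is hour 17, so note summarizing runs hour 17 to 17 + 8 = hour 25.
All tasks are finished once the last one completes. Finish times: Lecture review at 1, The problem set at 10, Error review at 14, Note summarizing at 25. The latest is hour 25.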